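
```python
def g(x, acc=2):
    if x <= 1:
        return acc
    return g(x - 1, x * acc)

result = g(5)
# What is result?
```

Accumulator trace (n, acc): (5, 2) -> (4, 10) -> (3, 40) -> (2, 120) -> (1, 240) -> return 240

Answer: 240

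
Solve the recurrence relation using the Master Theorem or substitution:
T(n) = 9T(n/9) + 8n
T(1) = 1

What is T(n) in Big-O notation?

By Master Theorem: a=9, b=9, f(n)=8n. Since log_9(9) = 1 and f(n) = Θ(n^1), Case 2 applies. T(n) = O(n log n).

Answer: O(n log n)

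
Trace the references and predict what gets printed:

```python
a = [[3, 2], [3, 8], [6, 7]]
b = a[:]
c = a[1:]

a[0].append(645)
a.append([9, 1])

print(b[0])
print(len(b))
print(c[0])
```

Key concept: slice with nested mutation.
Step by step:
`a = [[3, 2], [3, 8], [6, 7]]` → a = [[3, 2], [3, 8], [6, 7]]
`b = a[:]` → b = [[3, 2], [3, 8], [6, 7]]
`c = a[1:]` → c = [[3, 8], [6, 7]]
`a[0].append(645)` → a = [[3, 2, 645], [3, 8], [6, 7]]; b = [[3, 2, 645], [3, 8], [6, 7]]
`a.append([9, 1])` → a = [[3, 2, 645], [3, 8], [6, 7], [9, 1]]
`print(b[0])` → prints [3, 2, 645]
`print(len(b))` → prints 3
`print(c[0])` → prints [3, 8]

Answer:
[3, 2, 645]
3
[3, 8]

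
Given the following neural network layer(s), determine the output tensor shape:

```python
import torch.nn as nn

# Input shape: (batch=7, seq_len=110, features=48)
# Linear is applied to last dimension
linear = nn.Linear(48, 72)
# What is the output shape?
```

Input: (7, 110, 48) -> Output: (7, 110, 72)

Answer: (7, 110, 72)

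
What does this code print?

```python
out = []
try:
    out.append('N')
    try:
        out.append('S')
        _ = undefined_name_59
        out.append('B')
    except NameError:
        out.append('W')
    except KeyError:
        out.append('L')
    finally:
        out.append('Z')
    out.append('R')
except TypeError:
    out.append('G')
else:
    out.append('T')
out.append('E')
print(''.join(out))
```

Execution trace: 'N' (try body) → 'S' (inner try body) → 'W' (inner except NameError) → 'Z' (inner finally) → 'R' (try body, no exception) → 'T' (else) → 'E' (after the try/except). Output: NSWZRTE

Answer: NSWZRTE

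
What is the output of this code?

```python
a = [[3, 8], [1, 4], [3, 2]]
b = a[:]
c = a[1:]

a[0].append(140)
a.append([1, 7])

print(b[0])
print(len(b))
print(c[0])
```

Key concept: slice with nested mutation.
Step by step:
`a = [[3, 8], [1, 4], [3, 2]]` → a = [[3, 8], [1, 4], [3, 2]]
`b = a[:]` → b = [[3, 8], [1, 4], [3, 2]]
`c = a[1:]` → c = [[1, 4], [3, 2]]
`a[0].append(140)` → a = [[3, 8, 140], [1, 4], [3, 2]]; b = [[3, 8, 140], [1, 4], [3, 2]]
`a.append([1, 7])` → a = [[3, 8, 140], [1, 4], [3, 2], [1, 7]]
`print(b[0])` → prints [3, 8, 140]
`print(len(b))` → prints 3
`print(c[0])` → prints [1, 4]

Answer:
[3, 8, 140]
3
[1, 4]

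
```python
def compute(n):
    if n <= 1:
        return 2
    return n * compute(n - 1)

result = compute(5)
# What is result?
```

compute(5) = 5 * 4 * 3 * 2 * 2 = 240

Answer: 240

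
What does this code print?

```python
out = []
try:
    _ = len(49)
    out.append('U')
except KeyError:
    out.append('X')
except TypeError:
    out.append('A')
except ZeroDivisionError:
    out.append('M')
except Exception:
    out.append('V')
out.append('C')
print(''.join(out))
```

Execution trace: 'A' (except TypeError) → 'C' (after the try/except). Output: AC

Answer: AC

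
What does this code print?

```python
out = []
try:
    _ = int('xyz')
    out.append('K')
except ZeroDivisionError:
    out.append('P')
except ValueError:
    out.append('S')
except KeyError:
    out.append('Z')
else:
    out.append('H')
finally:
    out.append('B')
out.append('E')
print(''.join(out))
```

Execution trace: 'S' (except ValueError) → 'B' (finally) → 'E' (after the try/except). Output: SBE

Answer: SBE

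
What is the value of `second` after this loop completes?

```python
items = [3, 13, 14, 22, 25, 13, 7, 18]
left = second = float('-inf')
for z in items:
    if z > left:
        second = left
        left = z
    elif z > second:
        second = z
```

Second largest (with repeats) in [3, 13, 14, 22, 25, 13, 7, 18]
`second` takes the values: -inf → 3 → 13 → 14 → 22

Answer: 22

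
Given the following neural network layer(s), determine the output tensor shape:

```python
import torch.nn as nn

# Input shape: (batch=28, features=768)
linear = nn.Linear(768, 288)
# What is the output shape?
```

Input: (28, 768) -> Output: (28, 288)

Answer: (28, 288)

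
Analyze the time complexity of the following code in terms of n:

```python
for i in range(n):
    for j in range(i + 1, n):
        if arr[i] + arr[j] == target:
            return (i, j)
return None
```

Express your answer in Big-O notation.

This is Two sum brute force. Time complexity: O(n²).

Answer: O(n²)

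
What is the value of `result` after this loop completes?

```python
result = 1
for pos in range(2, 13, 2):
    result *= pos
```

Product of even numbers 2 to 12
`result` takes the values: 1 → 2 → 8 → 48 → 384 → 3840 → 46080

Answer: 46080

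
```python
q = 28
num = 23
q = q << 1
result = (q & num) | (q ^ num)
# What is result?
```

Trace:
`q = 28` → q = 28
`num = 23` → num = 23
`q = q << 1` → q = 56
`result = (q & num) | (q ^ num)` → result = 63
So result = 63

Answer: 63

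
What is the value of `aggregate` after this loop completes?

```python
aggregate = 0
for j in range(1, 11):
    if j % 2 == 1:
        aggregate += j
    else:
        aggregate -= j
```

Add odd, subtract even
`aggregate` takes the values: 0 → 1 → -1 → 2 → -2 → 3 → -3 → 4 → -4 → 5 → -5

Answer: -5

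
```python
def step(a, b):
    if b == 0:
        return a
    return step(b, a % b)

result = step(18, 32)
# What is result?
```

step(18, 32) -> step(32, 18) -> step(18, 14) -> step(14, 4) -> step(4, 2) -> step(2, 0) -> 2

Answer: 2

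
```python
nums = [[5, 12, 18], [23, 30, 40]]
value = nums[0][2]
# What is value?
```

Trace:
`nums = [[5, 12, 18], [23, 30, 40]]` → nums = [[5, 12, 18], [23, 30, 40]]
`value = nums[0][2]` → value = 18
So value = 18

Answer: 18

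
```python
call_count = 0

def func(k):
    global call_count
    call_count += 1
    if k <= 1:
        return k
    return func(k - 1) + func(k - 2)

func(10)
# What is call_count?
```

Calls(k) = 1 + Calls(k-1) + Calls(k-2); Calls(0)=Calls(1)=1. For k=10 this gives 177.

Answer: 177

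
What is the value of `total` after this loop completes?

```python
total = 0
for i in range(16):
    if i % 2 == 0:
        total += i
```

Sum of even numbers 0 to 15
`total` takes the values: 0 → 2 → 6 → 12 → 20 → 30 → 42 → 56

Answer: 56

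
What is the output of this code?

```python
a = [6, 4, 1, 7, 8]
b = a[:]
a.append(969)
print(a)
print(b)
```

Key concept: slice [:] creates copy.
Step by step:
`a = [6, 4, 1, 7, 8]` → a = [6, 4, 1, 7, 8]
`b = a[:]` → b = [6, 4, 1, 7, 8]
`a.append(969)` → a = [6, 4, 1, 7, 8, 969]
`print(a)` → prints [6, 4, 1, 7, 8, 969]
`print(b)` → prints [6, 4, 1, 7, 8]

Answer:
[6, 4, 1, 7, 8, 969]
[6, 4, 1, 7, 8]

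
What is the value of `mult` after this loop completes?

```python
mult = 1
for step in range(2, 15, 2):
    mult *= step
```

Product of even numbers 2 to 14
`mult` takes the values: 1 → 2 → 8 → 48 → 384 → 3840 → 46080 → 645120

Answer: 645120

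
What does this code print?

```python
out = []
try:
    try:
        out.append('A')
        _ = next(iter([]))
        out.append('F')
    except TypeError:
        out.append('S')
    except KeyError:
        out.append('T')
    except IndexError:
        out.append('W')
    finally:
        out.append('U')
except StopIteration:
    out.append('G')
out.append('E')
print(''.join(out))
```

Execution trace: 'A' (try body) → 'U' (finally) → 'G' (outer except StopIteration) → 'E' (after the try/except). Output: AUGE

Answer: AUGE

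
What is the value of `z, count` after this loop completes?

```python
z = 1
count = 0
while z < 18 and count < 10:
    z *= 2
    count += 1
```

Double until >= 18 or 10 iterations
`z, count` takes the values: (1, 0) → (2, 0) → (2, 1) → (4, 1) → (4, 2) → (8, 2) → (8, 3) → (16, 3) → (16, 4) → (32, 4) → (32, 5)

Answer: 32, 5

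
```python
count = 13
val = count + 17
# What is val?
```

Trace:
`count = 13` → count = 13
`val = count + 17` → val = 30
So val = 30

Answer: 30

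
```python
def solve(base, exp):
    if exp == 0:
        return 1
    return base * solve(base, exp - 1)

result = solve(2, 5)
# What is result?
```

solve(2, 5) = 2 * 2 * 2 * 2 * 2 = 32

Answer: 32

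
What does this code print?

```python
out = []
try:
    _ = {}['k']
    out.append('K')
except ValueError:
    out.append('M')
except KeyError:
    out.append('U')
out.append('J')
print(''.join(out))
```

Execution trace: 'U' (except KeyError) → 'J' (after the try/except). Output: UJ

Answer: UJ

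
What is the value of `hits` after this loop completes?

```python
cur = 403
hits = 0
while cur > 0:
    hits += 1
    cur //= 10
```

Count digits by repeated division by 10
`hits` takes the values: 0 → 1 → 2 → 3

Answer: 3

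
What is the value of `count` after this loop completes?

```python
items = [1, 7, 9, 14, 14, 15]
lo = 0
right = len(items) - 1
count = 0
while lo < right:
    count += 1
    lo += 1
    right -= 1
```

Iterations until pointers meet (list length 6)
`count` takes the values: 0 → 1 → 2 → 3

Answer: 3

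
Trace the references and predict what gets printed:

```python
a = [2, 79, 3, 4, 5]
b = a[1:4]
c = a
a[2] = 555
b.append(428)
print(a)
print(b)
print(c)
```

Key concept: slice vs alias.
Step by step:
`a = [2, 79, 3, 4, 5]` → a = [2, 79, 3, 4, 5]
`b = a[1:4]` → b = [79, 3, 4]
`c = a` → c = [2, 79, 3, 4, 5] (same object as a)
`a[2] = 555` → a = [2, 79, 555, 4, 5] (same object as c); c = [2, 79, 555, 4, 5] (same object as a)
`b.append(428)` → b = [79, 3, 4, 428]
`print(a)` → prints [2, 79, 555, 4, 5]
`print(b)` → prints [79, 3, 4, 428]
`print(c)` → prints [2, 79, 555, 4, 5]

Answer:
[2, 79, 555, 4, 5]
[79, 3, 4, 428]
[2, 79, 555, 4, 5]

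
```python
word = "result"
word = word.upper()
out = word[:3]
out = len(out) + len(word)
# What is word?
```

Trace:
`word = "result"` → word = 'result'
`word = word.upper()` → word = 'RESULT'
`out = word[:3]` → out = 'RES'
`out = len(out) + len(word)` → out = 9
So word = 'RESULT'

Answer: 'RESULT'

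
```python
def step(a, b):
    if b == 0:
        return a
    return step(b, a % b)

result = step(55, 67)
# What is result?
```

step(55, 67) -> step(67, 55) -> step(55, 12) -> step(12, 7) -> step(7, 5) -> step(5, 2) -> step(2, 1) -> step(1, 0) -> 1

Answer: 1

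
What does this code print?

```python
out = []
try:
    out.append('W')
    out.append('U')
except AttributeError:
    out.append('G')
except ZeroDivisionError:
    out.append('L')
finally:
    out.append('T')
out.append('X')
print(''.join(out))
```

Execution trace: 'W' (try body) → 'U' (try body, no exception) → 'T' (finally) → 'X' (after the try/except). Output: WUTX

Answer: WUTX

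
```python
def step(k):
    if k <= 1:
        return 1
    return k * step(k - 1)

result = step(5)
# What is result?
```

step(5) = 5 * 4 * 3 * 2 * 1 = 120

Answer: 120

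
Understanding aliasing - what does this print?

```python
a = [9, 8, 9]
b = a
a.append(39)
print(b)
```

Key concept: basic list aliasing.
Step by step:
`a = [9, 8, 9]` → a = [9, 8, 9]
`b = a` → b = [9, 8, 9] (same object as a)
`a.append(39)` → a = [9, 8, 9, 39] (same object as b); b = [9, 8, 9, 39] (same object as a)
`print(b)` → prints [9, 8, 9, 39]

Answer: [9, 8, 9, 39]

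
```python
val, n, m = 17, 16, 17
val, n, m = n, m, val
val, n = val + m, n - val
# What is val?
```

Trace:
`val, n, m = 17, 16, 17` → val = 17; n = 16; m = 17
`val, n, m = n, m, val` → val = 16; n = 17; m = 17
`val, n = val + m, n - val` → val = 33; n = 1
So val = 33

Answer: 33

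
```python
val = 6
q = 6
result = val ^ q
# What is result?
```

Trace:
`val = 6` → val = 6
`q = 6` → q = 6
`result = val ^ q` → result = 0
So result = 0

Answer: 0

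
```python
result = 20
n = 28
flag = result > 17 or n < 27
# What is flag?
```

Trace:
`result = 20` → result = 20
`n = 28` → n = 28
`flag = result > 17 or n < 27` → flag = True
So flag = True

Answer: True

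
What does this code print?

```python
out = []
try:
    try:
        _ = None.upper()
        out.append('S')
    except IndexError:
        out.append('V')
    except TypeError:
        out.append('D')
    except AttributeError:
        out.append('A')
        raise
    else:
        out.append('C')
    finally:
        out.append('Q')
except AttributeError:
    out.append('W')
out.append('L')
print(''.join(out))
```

Execution trace: 'A' (inner except AttributeError) → 'Q' (inner finally) → 'W' (outer except AttributeError) → 'L' (after the try/except). Output: AQWL

Answer: AQWL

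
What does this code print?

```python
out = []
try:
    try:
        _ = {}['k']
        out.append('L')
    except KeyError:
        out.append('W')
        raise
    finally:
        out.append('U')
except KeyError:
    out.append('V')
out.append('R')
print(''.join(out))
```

Execution trace: 'W' (inner except KeyError) → 'U' (inner finally) → 'V' (outer except KeyError) → 'R' (after the try/except). Output: WUVR

Answer: WUVR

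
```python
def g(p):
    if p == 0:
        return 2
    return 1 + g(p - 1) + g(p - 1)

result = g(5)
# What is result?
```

g(p) = 1 + 2·g(p-1), g(0)=2. Closed form: (2+1)·2^5 - 1 = 95.

Answer: 95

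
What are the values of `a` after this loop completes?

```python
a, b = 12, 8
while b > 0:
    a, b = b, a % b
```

GCD of 12 and 8
`a` takes the values: 12 → 8 → 4

Answer: 4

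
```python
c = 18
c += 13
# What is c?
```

Trace:
`c = 18` → c = 18
`c += 13` → c = 31
So c = 31

Answer: 31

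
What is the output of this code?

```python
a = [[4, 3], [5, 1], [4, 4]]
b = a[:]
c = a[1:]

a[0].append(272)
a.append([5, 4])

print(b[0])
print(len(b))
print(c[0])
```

Key concept: slice with nested mutation.
Step by step:
`a = [[4, 3], [5, 1], [4, 4]]` → a = [[4, 3], [5, 1], [4, 4]]
`b = a[:]` → b = [[4, 3], [5, 1], [4, 4]]
`c = a[1:]` → c = [[5, 1], [4, 4]]
`a[0].append(272)` → a = [[4, 3, 272], [5, 1], [4, 4]]; b = [[4, 3, 272], [5, 1], [4, 4]]
`a.append([5, 4])` → a = [[4, 3, 272], [5, 1], [4, 4], [5, 4]]
`print(b[0])` → prints [4, 3, 272]
`print(len(b))` → prints 3
`print(c[0])` → prints [5, 1]

Answer:
[4, 3, 272]
3
[5, 1]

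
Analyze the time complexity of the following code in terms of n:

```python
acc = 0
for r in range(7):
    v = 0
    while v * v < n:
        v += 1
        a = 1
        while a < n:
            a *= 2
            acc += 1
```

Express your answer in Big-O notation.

Each loop level contributes: 1 × √n × log n. Multiplying the contributions gives O(√n log n).

Answer: O(√n log n)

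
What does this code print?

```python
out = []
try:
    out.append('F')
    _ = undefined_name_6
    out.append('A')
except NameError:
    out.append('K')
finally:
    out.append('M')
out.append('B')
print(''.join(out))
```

Execution trace: 'F' (try body) → 'K' (except NameError) → 'M' (finally) → 'B' (after the try/except). Output: FKMB

Answer: FKMB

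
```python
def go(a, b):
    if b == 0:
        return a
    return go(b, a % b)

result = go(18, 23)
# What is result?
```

go(18, 23) -> go(23, 18) -> go(18, 5) -> go(5, 3) -> go(3, 2) -> go(2, 1) -> go(1, 0) -> 1

Answer: 1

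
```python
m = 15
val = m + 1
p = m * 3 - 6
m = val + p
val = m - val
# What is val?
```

Trace:
`m = 15` → m = 15
`val = m + 1` → val = 16
`p = m * 3 - 6` → p = 39
`m = val + p` → m = 55
`val = m - val` → val = 39
So val = 39

Answer: 39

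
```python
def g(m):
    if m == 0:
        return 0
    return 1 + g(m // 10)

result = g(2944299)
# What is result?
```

Count of digits of 2944299: 7

Answer: 7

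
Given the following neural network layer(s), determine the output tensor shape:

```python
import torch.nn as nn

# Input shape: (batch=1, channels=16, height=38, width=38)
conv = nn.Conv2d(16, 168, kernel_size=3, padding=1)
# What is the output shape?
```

Input: (1, 16, 38, 38) -> Output: (1, 168, 38, 38)

Answer: (1, 168, 38, 38)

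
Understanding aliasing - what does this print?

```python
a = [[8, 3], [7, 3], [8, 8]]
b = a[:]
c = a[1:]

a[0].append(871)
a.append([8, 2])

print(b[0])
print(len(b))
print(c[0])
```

Key concept: slice with nested mutation.
Step by step:
`a = [[8, 3], [7, 3], [8, 8]]` → a = [[8, 3], [7, 3], [8, 8]]
`b = a[:]` → b = [[8, 3], [7, 3], [8, 8]]
`c = a[1:]` → c = [[7, 3], [8, 8]]
`a[0].append(871)` → a = [[8, 3, 871], [7, 3], [8, 8]]; b = [[8, 3, 871], [7, 3], [8, 8]]
`a.append([8, 2])` → a = [[8, 3, 871], [7, 3], [8, 8], [8, 2]]
`print(b[0])` → prints [8, 3, 871]
`print(len(b))` → prints 3
`print(c[0])` → prints [7, 3]

Answer:
[8, 3, 871]
3
[7, 3]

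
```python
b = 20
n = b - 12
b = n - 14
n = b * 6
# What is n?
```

Trace:
`b = 20` → b = 20
`n = b - 12` → n = 8
`b = n - 14` → b = -6
`n = b * 6` → n = -36
So n = -36

Answer: -36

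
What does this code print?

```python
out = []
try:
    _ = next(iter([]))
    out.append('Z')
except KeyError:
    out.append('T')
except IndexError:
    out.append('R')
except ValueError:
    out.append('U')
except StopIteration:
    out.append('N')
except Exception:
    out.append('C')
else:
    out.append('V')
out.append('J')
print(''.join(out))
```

Execution trace: 'N' (except StopIteration) → 'J' (after the try/except). Output: NJ

Answer: NJ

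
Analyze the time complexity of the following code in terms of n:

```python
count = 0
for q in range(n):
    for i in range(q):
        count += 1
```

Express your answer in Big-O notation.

Each loop level contributes: n × n. Multiplying the contributions gives O(n^2).

Answer: O(n^2)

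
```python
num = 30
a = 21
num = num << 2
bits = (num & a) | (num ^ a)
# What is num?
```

Trace:
`num = 30` → num = 30
`a = 21` → a = 21
`num = num << 2` → num = 120
`bits = (num & a) | (num ^ a)` → bits = 125
So num = 120

Answer: 120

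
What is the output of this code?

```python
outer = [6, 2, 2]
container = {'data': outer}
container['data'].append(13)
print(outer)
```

Key concept: dict holds reference to list.
Step by step:
`outer = [6, 2, 2]` → outer = [6, 2, 2]
`container = {'data': outer}` → container = {'data': [6, 2, 2]}
`container['data'].append(13)` → outer = [6, 2, 2, 13]; container = {'data': [6, 2, 2, 13]}
`print(outer)` → prints [6, 2, 2, 13]

Answer: [6, 2, 2, 13]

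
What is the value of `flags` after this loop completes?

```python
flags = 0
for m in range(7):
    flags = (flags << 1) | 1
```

Build 7 consecutive 1-bits: 0b1111111
`flags` takes the values: 0 → 1 → 3 → 7 → 15 → 31 → 63 → 127

Answer: 127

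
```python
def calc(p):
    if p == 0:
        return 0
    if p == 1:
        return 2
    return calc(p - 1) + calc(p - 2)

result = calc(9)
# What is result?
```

Build up from base cases: calc(0)=0, calc(1)=2, calc(2)=2, calc(3)=4, calc(4)=6, calc(5)=10, calc(6)=16, ..., calc(9)=68

Answer: 68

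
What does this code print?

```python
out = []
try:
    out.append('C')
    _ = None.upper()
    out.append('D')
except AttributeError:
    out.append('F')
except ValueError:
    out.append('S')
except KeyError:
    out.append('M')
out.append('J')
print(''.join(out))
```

Execution trace: 'C' (try body) → 'F' (except AttributeError) → 'J' (after the try/except). Output: CFJ

Answer: CFJ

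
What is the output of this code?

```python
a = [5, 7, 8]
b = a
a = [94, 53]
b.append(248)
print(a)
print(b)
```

Key concept: rebinding vs mutation: a is rebound to a new list, b still points at the original.
Step by step:
`a = [5, 7, 8]` → a = [5, 7, 8]
`b = a` → b = [5, 7, 8] (same object as a)
`a = [94, 53]` → a = [94, 53]
`b.append(248)` → b = [5, 7, 8, 248]
`print(a)` → prints [94, 53]
`print(b)` → prints [5, 7, 8, 248]

Answer:
[94, 53]
[5, 7, 8, 248]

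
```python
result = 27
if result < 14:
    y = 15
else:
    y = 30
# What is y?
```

Trace:
`result = 27` → result = 27
`if result < 14: ...` → result < 14 is False, take else branch → y = 30
So y = 30

Answer: 30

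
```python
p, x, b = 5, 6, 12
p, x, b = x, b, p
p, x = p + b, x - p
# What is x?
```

Trace:
`p, x, b = 5, 6, 12` → p = 5; x = 6; b = 12
`p, x, b = x, b, p` → p = 6; x = 12; b = 5
`p, x = p + b, x - p` → p = 11; x = 6
So x = 6

Answer: 6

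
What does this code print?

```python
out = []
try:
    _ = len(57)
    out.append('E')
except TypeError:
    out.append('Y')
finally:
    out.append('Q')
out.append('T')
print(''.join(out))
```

Execution trace: 'Y' (except TypeError) → 'Q' (finally) → 'T' (after the try/except). Output: YQT

Answer: YQT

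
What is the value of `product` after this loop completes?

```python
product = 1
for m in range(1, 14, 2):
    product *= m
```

Product of 1, 3, 5, ... up to 13
`product` takes the values: 1 → 3 → 15 → 105 → 945 → 10395 → 135135

Answer: 135135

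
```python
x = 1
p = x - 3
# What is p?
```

Trace:
`x = 1` → x = 1
`p = x - 3` → p = -2
So p = -2

Answer: -2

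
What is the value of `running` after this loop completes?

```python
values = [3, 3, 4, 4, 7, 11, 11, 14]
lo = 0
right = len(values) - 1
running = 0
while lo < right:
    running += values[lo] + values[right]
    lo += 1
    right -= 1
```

Sum of pairs from ends
`running` takes the values: 0 → 17 → 31 → 46 → 57

Answer: 57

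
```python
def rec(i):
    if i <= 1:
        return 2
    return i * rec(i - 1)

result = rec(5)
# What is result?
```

rec(5) = 5 * 4 * 3 * 2 * 2 = 240

Answer: 240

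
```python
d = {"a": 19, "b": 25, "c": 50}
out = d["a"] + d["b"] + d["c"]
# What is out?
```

Trace:
`d = {"a": 19, "b": 25, "c": 50}` → d = {'a': 19, 'b': 25, 'c': 50}
`out = d["a"] + d["b"] + d["c"]` → out = 94
So out = 94

Answer: 94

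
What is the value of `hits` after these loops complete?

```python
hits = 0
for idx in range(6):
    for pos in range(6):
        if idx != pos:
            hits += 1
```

6² - 6 (exclude diagonal)
`hits` takes the values: 0 → 1 → 2 → 3 → 4 → 5 → 6 → 7 → 8 → 9 → 10 → 11 → 12 → 13 → 14 → 15 → 16 → 17 → 18 → 19 → 20 → 21 → 22 → 23 → 24 → 25 → 26 → 27 → 28 → 29 → 30

Answer: 30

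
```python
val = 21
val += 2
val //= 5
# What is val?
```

Trace:
`val = 21` → val = 21
`val += 2` → val = 23
`val //= 5` → val = 4
So val = 4

Answer: 4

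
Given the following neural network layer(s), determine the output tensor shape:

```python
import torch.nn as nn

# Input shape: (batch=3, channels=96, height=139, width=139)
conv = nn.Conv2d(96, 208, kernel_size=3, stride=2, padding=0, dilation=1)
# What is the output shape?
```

Input: (3, 96, 139, 139) -> Output: (3, 208, 69, 69)

Answer: (3, 208, 69, 69)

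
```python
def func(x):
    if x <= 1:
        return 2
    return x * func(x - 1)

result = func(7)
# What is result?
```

func(7) = 7 * 6 * 5 * 4 * 3 * 2 * 2 = 10080

Answer: 10080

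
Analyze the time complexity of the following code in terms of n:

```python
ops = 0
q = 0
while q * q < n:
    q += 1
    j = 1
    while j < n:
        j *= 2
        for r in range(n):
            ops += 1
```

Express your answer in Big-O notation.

Each loop level contributes: √n × log n × n. Multiplying the contributions gives O(n√n log n).

Answer: O(n√n log n)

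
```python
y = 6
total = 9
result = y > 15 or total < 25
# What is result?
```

Trace:
`y = 6` → y = 6
`total = 9` → total = 9
`result = y > 15 or total < 25` → result = True
So result = True

Answer: True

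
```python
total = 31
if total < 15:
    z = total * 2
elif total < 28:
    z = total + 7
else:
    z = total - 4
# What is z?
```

Trace:
`total = 31` → total = 31
`if total < 15: ...` → total < 15 is False, total < 28 is False, take else branch → z = 27
So z = 27

Answer: 27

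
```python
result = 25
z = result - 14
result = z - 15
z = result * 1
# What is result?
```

Trace:
`result = 25` → result = 25
`z = result - 14` → z = 11
`result = z - 15` → result = -4
`z = result * 1` → z = -4
So result = -4

Answer: -4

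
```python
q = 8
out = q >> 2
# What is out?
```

Trace:
`q = 8` → q = 8
`out = q >> 2` → out = 2
So out = 2

Answer: 2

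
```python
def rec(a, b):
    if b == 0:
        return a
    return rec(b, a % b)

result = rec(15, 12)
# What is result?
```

rec(15, 12) -> rec(12, 3) -> rec(3, 0) -> 3

Answer: 3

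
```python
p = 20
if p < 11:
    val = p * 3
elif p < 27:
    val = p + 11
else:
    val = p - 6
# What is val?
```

Trace:
`p = 20` → p = 20
`if p < 11: ...` → p < 11 is False, p < 27 is True → val = 31
So val = 31

Answer: 31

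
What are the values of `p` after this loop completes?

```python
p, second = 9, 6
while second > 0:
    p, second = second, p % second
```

GCD of 9 and 6
`p` takes the values: 9 → 6 → 3

Answer: 3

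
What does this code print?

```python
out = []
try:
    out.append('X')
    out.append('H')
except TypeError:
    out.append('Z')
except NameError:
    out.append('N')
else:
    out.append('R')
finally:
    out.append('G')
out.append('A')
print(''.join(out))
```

Execution trace: 'X' (try body) → 'H' (try body, no exception) → 'R' (else) → 'G' (finally) → 'A' (after the try/except). Output: XHRGA

Answer: XHRGA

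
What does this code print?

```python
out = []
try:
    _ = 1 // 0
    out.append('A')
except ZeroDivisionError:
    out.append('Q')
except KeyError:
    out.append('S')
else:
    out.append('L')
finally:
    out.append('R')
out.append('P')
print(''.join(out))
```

Execution trace: 'Q' (except ZeroDivisionError) → 'R' (finally) → 'P' (after the try/except). Output: QRP

Answer: QRP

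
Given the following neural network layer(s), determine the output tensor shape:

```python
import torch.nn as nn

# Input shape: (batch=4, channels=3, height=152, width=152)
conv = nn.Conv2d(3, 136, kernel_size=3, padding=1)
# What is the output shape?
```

Input: (4, 3, 152, 152) -> Output: (4, 136, 152, 152)

Answer: (4, 136, 152, 152)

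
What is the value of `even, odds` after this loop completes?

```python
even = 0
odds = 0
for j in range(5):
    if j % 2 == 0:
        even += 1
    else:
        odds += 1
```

Count evens and odds in range(5)
`even, odds` takes the values: (0, 0) → (1, 0) → (1, 1) → (2, 1) → (2, 2) → (3, 2)

Answer: 3, 2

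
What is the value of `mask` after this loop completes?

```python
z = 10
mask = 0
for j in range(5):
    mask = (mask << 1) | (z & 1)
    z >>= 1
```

Reverse lowest 5 bits of 10
`mask` takes the values: 0 → 1 → 2 → 5 → 10

Answer: 10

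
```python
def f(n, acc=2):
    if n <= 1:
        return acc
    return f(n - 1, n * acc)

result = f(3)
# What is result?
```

Accumulator trace (n, acc): (3, 2) -> (2, 6) -> (1, 12) -> return 12

Answer: 12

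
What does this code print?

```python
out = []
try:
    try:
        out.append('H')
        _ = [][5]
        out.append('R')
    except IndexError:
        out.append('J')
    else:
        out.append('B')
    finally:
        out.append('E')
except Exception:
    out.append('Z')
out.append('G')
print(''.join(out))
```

Execution trace: 'H' (inner try body) → 'J' (inner except IndexError) → 'E' (inner finally) → 'G' (after the try/except). Output: HJEG

Answer: HJEG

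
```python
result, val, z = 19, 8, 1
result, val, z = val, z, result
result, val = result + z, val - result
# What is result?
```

Trace:
`result, val, z = 19, 8, 1` → result = 19; val = 8; z = 1
`result, val, z = val, z, result` → result = 8; val = 1; z = 19
`result, val = result + z, val - result` → result = 27; val = -7
So result = 27

Answer: 27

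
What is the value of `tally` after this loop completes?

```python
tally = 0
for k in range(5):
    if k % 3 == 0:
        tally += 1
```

Count numbers divisible by 3 in range(5)
`tally` takes the values: 0 → 1 → 2

Answer: 2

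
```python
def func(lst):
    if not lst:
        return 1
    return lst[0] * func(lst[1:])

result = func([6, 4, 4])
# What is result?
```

Product over [6, 4, 4] = 6 * 4 * 4 = 96

Answer: 96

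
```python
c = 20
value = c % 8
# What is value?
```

Trace:
`c = 20` → c = 20
`value = c % 8` → value = 4
So value = 4

Answer: 4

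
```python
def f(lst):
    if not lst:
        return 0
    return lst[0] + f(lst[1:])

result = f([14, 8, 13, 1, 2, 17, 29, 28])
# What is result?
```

14 + 8 + 13 + 1 + 2 + 17 + 29 + 28 + 0 = 112

Answer: 112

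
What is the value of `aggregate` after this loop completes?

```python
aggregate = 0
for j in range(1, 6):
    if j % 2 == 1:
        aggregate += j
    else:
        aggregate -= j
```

Add odd, subtract even
`aggregate` takes the values: 0 → 1 → -1 → 2 → -2 → 3

Answer: 3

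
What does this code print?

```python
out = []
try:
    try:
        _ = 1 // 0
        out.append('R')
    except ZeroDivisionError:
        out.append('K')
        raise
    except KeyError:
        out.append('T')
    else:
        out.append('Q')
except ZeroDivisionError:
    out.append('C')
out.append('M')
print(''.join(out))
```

Execution trace: 'K' (inner except ZeroDivisionError) → 'C' (outer except ZeroDivisionError) → 'M' (after the try/except). Output: KCM

Answer: KCM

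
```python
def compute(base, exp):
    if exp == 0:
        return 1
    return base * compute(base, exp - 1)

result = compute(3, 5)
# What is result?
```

compute(3, 5) = 3 * 3 * 3 * 3 * 3 = 243

Answer: 243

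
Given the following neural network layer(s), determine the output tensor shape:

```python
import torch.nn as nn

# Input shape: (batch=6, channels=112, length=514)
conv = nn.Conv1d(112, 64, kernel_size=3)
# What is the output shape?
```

Input: (6, 112, 514) -> Output: (6, 64, 512)

Answer: (6, 64, 512)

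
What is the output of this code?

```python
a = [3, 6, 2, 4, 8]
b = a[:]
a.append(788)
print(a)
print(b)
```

Key concept: slice [:] creates copy.
Step by step:
`a = [3, 6, 2, 4, 8]` → a = [3, 6, 2, 4, 8]
`b = a[:]` → b = [3, 6, 2, 4, 8]
`a.append(788)` → a = [3, 6, 2, 4, 8, 788]
`print(a)` → prints [3, 6, 2, 4, 8, 788]
`print(b)` → prints [3, 6, 2, 4, 8]

Answer:
[3, 6, 2, 4, 8, 788]
[3, 6, 2, 4, 8]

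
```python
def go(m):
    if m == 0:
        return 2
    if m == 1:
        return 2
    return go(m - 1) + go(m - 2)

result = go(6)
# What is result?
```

Build up from base cases: go(0)=2, go(1)=2, go(2)=4, go(3)=6, go(4)=10, go(5)=16, go(6)=26

Answer: 26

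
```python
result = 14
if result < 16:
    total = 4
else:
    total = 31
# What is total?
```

Trace:
`result = 14` → result = 14
`if result < 16: ...` → result < 16 is True → total = 4
So total = 4

Answer: 4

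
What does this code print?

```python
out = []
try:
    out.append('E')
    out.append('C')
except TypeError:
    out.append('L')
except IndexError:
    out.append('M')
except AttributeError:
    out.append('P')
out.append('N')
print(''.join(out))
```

Execution trace: 'E' (try body) → 'C' (try body, no exception) → 'N' (after the try/except). Output: ECN

Answer: ECN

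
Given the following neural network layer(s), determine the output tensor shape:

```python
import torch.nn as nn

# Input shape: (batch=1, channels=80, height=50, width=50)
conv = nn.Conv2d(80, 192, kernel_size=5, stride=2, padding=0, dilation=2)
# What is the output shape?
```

Input: (1, 80, 50, 50) -> Output: (1, 192, 21, 21)

Answer: (1, 192, 21, 21)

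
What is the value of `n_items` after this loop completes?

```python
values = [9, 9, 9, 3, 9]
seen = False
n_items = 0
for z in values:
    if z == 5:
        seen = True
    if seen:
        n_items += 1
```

Count elements after first 5 in [9, 9, 9, 3, 9]
`n_items` takes the values: 0

Answer: 0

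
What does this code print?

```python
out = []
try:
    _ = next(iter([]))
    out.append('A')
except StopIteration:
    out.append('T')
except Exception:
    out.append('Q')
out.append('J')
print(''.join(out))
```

Execution trace: 'T' (except StopIteration) → 'J' (after the try/except). Output: TJ

Answer: TJ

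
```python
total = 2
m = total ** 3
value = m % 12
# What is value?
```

Trace:
`total = 2` → total = 2
`m = total ** 3` → m = 8
`value = m % 12` → value = 8
So value = 8

Answer: 8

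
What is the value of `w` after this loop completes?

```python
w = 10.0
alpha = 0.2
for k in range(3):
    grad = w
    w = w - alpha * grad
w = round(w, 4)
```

Gradient descent: w = 10.0 * (1 - 0.2)^3
`w` takes the values: 10.0 → 8.0 → 6.4 → 5.12

Answer: 5.12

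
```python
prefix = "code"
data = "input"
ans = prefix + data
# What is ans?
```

Trace:
`prefix = "code"` → prefix = 'code'
`data = "input"` → data = 'input'
`ans = prefix + data` → ans = 'codeinput'
So ans = 'codeinput'

Answer: 'codeinput'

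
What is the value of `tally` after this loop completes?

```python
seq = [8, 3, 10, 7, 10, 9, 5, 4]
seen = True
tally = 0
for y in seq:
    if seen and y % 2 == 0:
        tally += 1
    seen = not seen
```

Count even values at even positions
`tally` takes the values: 0 → 1 → 2 → 3

Answer: 3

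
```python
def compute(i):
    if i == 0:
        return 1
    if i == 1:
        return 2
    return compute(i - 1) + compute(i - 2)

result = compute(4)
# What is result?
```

Build up from base cases: compute(0)=1, compute(1)=2, compute(2)=3, compute(3)=5, compute(4)=8

Answer: 8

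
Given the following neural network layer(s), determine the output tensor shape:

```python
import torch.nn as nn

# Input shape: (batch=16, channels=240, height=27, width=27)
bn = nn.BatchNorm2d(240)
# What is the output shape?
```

Input: (16, 240, 27, 27) -> Output: (16, 240, 27, 27)

Answer: (16, 240, 27, 27)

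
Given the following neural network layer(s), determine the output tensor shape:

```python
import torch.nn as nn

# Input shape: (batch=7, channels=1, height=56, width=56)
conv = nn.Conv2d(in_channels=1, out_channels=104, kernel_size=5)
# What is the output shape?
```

Input: (7, 1, 56, 56) -> Output: (7, 104, 52, 52)

Answer: (7, 104, 52, 52)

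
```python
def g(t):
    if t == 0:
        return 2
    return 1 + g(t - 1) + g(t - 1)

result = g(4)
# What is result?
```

g(t) = 1 + 2·g(t-1), g(0)=2. Closed form: (2+1)·2^4 - 1 = 47.

Answer: 47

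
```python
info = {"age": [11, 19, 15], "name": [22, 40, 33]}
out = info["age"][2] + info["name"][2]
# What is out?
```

Trace:
`info = {"age": [11, 19, 15], "name": [22, 40, 33]}` → info = {'age': [11, 19, 15], 'name': [22, 40, 33]}
`out = info["age"][2] + info["name"][2]` → out = 48
So out = 48

Answer: 48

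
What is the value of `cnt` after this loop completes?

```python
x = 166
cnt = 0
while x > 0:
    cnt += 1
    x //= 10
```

Count digits by repeated division by 10
`cnt` takes the values: 0 → 1 → 2 → 3

Answer: 3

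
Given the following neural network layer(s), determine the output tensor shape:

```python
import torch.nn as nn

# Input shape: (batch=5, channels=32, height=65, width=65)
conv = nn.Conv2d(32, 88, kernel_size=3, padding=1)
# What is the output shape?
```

Input: (5, 32, 65, 65) -> Output: (5, 88, 65, 65)

Answer: (5, 88, 65, 65)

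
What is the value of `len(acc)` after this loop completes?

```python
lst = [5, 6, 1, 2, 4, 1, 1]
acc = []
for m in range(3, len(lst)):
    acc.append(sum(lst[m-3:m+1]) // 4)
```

Number of 4-element averages
`acc` takes the values: [] → [3] → [3, 3] → [3, 3, 2] → [3, 3, 2, 2]
So `len(acc)` = 4

Answer: 4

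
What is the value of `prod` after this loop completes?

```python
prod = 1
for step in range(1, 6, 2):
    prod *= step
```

Product of 1, 3, 5, ... up to 5
`prod` takes the values: 1 → 3 → 15

Answer: 15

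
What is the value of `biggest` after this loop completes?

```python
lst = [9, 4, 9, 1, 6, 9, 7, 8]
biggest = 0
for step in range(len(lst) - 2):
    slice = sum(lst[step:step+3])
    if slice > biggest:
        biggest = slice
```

Max sum of 3-element window in [9, 4, 9, 1, 6, 9, 7, 8]
`biggest` takes the values: 0 → 22 → 24

Answer: 24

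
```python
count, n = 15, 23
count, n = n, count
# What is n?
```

Trace:
`count, n = 15, 23` → count = 15; n = 23
`count, n = n, count` → count = 23; n = 15
So n = 15

Answer: 15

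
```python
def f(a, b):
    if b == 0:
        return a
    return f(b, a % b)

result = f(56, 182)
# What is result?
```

f(56, 182) -> f(182, 56) -> f(56, 14) -> f(14, 0) -> 14

Answer: 14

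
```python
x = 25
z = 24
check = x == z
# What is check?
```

Trace:
`x = 25` → x = 25
`z = 24` → z = 24
`check = x == z` → check = False
So check = False

Answer: False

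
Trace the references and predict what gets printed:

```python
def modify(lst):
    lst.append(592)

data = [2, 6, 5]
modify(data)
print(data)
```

Key concept: function modifies passed list.
Step by step:
`data = [2, 6, 5]` → data = [2, 6, 5]
`modify(data)` → data = [2, 6, 5, 592]
`print(data)` → prints [2, 6, 5, 592]

Answer: [2, 6, 5, 592]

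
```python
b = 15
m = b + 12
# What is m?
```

Trace:
`b = 15` → b = 15
`m = b + 12` → m = 27
So m = 27

Answer: 27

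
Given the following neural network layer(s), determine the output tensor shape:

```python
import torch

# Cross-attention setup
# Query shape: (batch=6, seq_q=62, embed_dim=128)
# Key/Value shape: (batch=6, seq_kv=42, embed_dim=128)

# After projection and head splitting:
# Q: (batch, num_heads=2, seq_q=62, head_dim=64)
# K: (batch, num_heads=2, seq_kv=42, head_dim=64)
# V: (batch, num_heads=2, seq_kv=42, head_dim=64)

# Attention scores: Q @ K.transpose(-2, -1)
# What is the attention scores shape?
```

Input: (6, 62, 128) -> Output: (6, 2, 62, 42)

Answer: (6, 2, 62, 42)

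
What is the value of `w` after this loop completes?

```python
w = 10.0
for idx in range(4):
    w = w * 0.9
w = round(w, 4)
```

Exponential decay: 10.0 * 0.9^4
`w` takes the values: 10.0 → 9.0 → 8.1 → 7.29 → 6.561

Answer: 6.561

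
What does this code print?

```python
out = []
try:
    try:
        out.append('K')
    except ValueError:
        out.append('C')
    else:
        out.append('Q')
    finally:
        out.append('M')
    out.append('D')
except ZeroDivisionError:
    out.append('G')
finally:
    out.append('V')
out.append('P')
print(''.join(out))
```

Execution trace: 'K' (inner try body, no exception) → 'Q' (inner else) → 'M' (inner finally) → 'D' (try body, no exception) → 'V' (finally) → 'P' (after the try/except). Output: KQMDVP

Answer: KQMDVP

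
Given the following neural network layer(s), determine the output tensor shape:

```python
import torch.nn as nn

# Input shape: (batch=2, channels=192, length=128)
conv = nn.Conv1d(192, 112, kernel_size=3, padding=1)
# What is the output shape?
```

Input: (2, 192, 128) -> Output: (2, 112, 128)

Answer: (2, 112, 128)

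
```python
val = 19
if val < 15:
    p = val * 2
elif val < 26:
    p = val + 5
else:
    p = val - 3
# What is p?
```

Trace:
`val = 19` → val = 19
`if val < 15: ...` → val < 15 is False, val < 26 is True → p = 24
So p = 24

Answer: 24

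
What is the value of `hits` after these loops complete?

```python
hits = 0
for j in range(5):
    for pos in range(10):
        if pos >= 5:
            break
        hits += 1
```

Inner breaks at 5, outer runs 5 times
`hits` takes the values: 0 → 1 → 2 → 3 → 4 → 5 → 6 → 7 → 8 → 9 → 10 → 11 → 12 → 13 → 14 → 15 → 16 → 17 → 18 → 19 → 20 → 21 → 22 → 23 → 24 → 25

Answer: 25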